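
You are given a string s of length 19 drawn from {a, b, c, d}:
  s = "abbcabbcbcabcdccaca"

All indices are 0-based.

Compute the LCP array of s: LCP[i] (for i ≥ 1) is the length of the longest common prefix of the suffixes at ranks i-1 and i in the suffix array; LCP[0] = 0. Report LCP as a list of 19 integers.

rank→(start, suffix):
  0 → (18, 'a')
  1 → (0, 'abbcabbcbcabcdccaca')
  2 → (4, 'abbcbcabcdccaca')
  3 → (10, 'abcdccaca')
  4 → (16, 'aca')
  5 → (1, 'bbcabbcbcabcdccaca')
  6 → (5, 'bbcbcabcdccaca')
  7 → (2, 'bcabbcbcabcdccaca')
  8 → (8, 'bcabcdccaca')
  9 → (6, 'bcbcabcdccaca')
  10 → (11, 'bcdccaca')
  11 → (17, 'ca')
  12 → (3, 'cabbcbcabcdccaca')
  13 → (9, 'cabcdccaca')
  14 → (15, 'caca')
  15 → (7, 'cbcabcdccaca')
  16 → (14, 'ccaca')
  17 → (12, 'cdccaca')
  18 → (13, 'dccaca')

SA = [18, 0, 4, 10, 16, 1, 5, 2, 8, 6, 11, 17, 3, 9, 15, 7, 14, 12, 13]
i: (SA[i-1],SA[i]) lcp shared
  1: (18,0) 1 'a'
  2: (0,4) 4 'abbc'
  3: (4,10) 2 'ab'
  4: (10,16) 1 'a'
  5: (16,1) 0 ''
  6: (1,5) 3 'bbc'
  7: (5,2) 1 'b'
  8: (2,8) 4 'bcab'
  9: (8,6) 2 'bc'
  10: (6,11) 2 'bc'
  11: (11,17) 0 ''
  12: (17,3) 2 'ca'
  13: (3,9) 3 'cab'
  14: (9,15) 2 'ca'
  15: (15,7) 1 'c'
  16: (7,14) 1 'c'
  17: (14,12) 1 'c'
  18: (12,13) 0 ''

[0, 1, 4, 2, 1, 0, 3, 1, 4, 2, 2, 0, 2, 3, 2, 1, 1, 1, 0]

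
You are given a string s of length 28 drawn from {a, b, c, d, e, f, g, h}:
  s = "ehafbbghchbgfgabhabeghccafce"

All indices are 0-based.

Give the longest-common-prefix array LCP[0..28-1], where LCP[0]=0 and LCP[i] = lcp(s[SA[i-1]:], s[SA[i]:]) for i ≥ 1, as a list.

rank | idx | suffix
   0 |  17 | abeghccafce
   1 |  14 | abhabeghccafce
   2 |   2 | afbbghchbgfgabhabeghccafce
   3 |  24 | afce
   4 |   4 | bbghchbgfgabhabeghccafce
   5 |  18 | beghccafce
   6 |  10 | bgfgabhabeghccafce
   7 |   5 | bghchbgfgabhabeghccafce
   8 |  15 | bhabeghccafce
   9 |  23 | cafce
  10 |  22 | ccafce
  11 |  26 | ce
  12 |   8 | chbgfgabhabeghccafce
  13 |  27 | e
  14 |  19 | eghccafce
  15 |   0 | ehafbbghchbgfgabhabeghccafce
  16 |   3 | fbbghchbgfgabhabeghccafce
  17 |  25 | fce
  18 |  12 | fgabhabeghccafce
  19 |  13 | gabhabeghccafce
  20 |  11 | gfgabhabeghccafce
  21 |  20 | ghccafce
  22 |   6 | ghchbgfgabhabeghccafce
  23 |  16 | habeghccafce
  24 |   1 | hafbbghchbgfgabhabeghccafce
  25 |   9 | hbgfgabhabeghccafce
  26 |  21 | hccafce
  27 |   7 | hchbgfgabhabeghccafce

SA = [17, 14, 2, 24, 4, 18, 10, 5, 15, 23, 22, 26, 8, 27, 19, 0, 3, 25, 12, 13, 11, 20, 6, 16, 1, 9, 21, 7]
rank  pair      lcp
   1  s[17:],s[14:]  2  'ab'
   2  s[14:],s[2:]  1  'a'
   3  s[2:],s[24:]  2  'af'
   4  s[24:],s[4:]  0  ''
   5  s[4:],s[18:]  1  'b'
   6  s[18:],s[10:]  1  'b'
   7  s[10:],s[5:]  2  'bg'
   8  s[5:],s[15:]  1  'b'
   9  s[15:],s[23:]  0  ''
  10  s[23:],s[22:]  1  'c'
  11  s[22:],s[26:]  1  'c'
  12  s[26:],s[8:]  1  'c'
  13  s[8:],s[27:]  0  ''
  14  s[27:],s[19:]  1  'e'
  15  s[19:],s[0:]  1  'e'
  16  s[0:],s[3:]  0  ''
  17  s[3:],s[25:]  1  'f'
  18  s[25:],s[12:]  1  'f'
  19  s[12:],s[13:]  0  ''
  20  s[13:],s[11:]  1  'g'
  21  s[11:],s[20:]  1  'g'
  22  s[20:],s[6:]  3  'ghc'
  23  s[6:],s[16:]  0  ''
  24  s[16:],s[1:]  2  'ha'
  25  s[1:],s[9:]  1  'h'
  26  s[9:],s[21:]  1  'h'
  27  s[21:],s[7:]  2  'hc'

[0, 2, 1, 2, 0, 1, 1, 2, 1, 0, 1, 1, 1, 0, 1, 1, 0, 1, 1, 0, 1, 1, 3, 0, 2, 1, 1, 2]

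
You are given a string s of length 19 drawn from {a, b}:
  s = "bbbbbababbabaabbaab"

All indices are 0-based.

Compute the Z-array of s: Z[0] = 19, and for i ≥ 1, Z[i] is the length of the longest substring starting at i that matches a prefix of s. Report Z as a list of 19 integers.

[19, 4, 3, 2, 1, 0, 1, 0, 2, 1, 0, 1, 0, 0, 2, 1, 0, 0, 1]

Z[0]=19
i=1: i≥r, start 0; Z[1]=4 grow→box=[1,5)
i=2: min(r-i=3, Z[1]=4)=3; Z[2]=3
i=3: min(r-i=2, Z[2]=3)=2; Z[3]=2
i=4: min(r-i=1, Z[3]=2)=1; Z[4]=1
i=5: i≥r, start 0; Z[5]=0
i=6: i≥r, start 0; Z[6]=1 grow→box=[6,7)
i=7: i≥r, start 0; Z[7]=0
i=8: i≥r, start 0; Z[8]=2 grow→box=[8,10)
i=9: min(r-i=1, Z[1]=4)=1; Z[9]=1
i=10: i≥r, start 0; Z[10]=0
i=11: i≥r, start 0; Z[11]=1 grow→box=[11,12)
i=12: i≥r, start 0; Z[12]=0
i=13: i≥r, start 0; Z[13]=0
i=14: i≥r, start 0; Z[14]=2 grow→box=[14,16)
i=15: min(r-i=1, Z[1]=4)=1; Z[15]=1
i=16: i≥r, start 0; Z[16]=0
i=17: i≥r, start 0; Z[17]=0
i=18: i≥r, start 0; Z[18]=1 grow→box=[18,19)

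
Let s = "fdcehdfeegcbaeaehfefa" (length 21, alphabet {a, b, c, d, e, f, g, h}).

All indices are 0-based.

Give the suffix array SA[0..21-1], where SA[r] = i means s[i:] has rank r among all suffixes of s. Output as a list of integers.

sorted suffixes:
  #0 SA[0]=20  'a'
  #1 SA[1]=12  'aeaehfefa'
  #2 SA[2]=14  'aehfefa'
  #3 SA[3]=11  'baeaehfefa'
  #4 SA[4]=10  'cbaeaehfefa'
  #5 SA[5]=2  'cehdfeegcbaeaehfefa'
  #6 SA[6]=1  'dcehdfeegcbaeaehfefa'
  #7 SA[7]=5  'dfeegcbaeaehfefa'
  #8 SA[8]=13  'eaehfefa'
  #9 SA[9]=7  'eegcbaeaehfefa'
  #10 SA[10]=18  'efa'
  #11 SA[11]=8  'egcbaeaehfefa'
  #12 SA[12]=3  'ehdfeegcbaeaehfefa'
  #13 SA[13]=15  'ehfefa'
  #14 SA[14]=19  'fa'
  #15 SA[15]=0  'fdcehdfeegcbaeaehfefa'
  #16 SA[16]=6  'feegcbaeaehfefa'
  #17 SA[17]=17  'fefa'
  #18 SA[18]=9  'gcbaeaehfefa'
  #19 SA[19]=4  'hdfeegcbaeaehfefa'
  #20 SA[20]=16  'hfefa'

[20, 12, 14, 11, 10, 2, 1, 5, 13, 7, 18, 8, 3, 15, 19, 0, 6, 17, 9, 4, 16]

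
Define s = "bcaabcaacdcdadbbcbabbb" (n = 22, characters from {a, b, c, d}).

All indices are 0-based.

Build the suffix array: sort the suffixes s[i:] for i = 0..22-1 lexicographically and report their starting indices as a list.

[2, 6, 18, 3, 7, 12, 21, 17, 20, 19, 14, 0, 4, 15, 1, 5, 16, 10, 8, 11, 13, 9]

rank | idx | suffix
   0 |   2 | aabcaacdcdadbbcbabbb
   1 |   6 | aacdcdadbbcbabbb
   2 |  18 | abbb
   3 |   3 | abcaacdcdadbbcbabbb
   4 |   7 | acdcdadbbcbabbb
   5 |  12 | adbbcbabbb
   6 |  21 | b
   7 |  17 | babbb
   8 |  20 | bb
   9 |  19 | bbb
  10 |  14 | bbcbabbb
  11 |   0 | bcaabcaacdcdadbbcbabbb
  12 |   4 | bcaacdcdadbbcbabbb
  13 |  15 | bcbabbb
  14 |   1 | caabcaacdcdadbbcbabbb
  15 |   5 | caacdcdadbbcbabbb
  16 |  16 | cbabbb
  17 |  10 | cdadbbcbabbb
  18 |   8 | cdcdadbbcbabbb
  19 |  11 | dadbbcbabbb
  20 |  13 | dbbcbabbb
  21 |   9 | dcdadbbcbabbb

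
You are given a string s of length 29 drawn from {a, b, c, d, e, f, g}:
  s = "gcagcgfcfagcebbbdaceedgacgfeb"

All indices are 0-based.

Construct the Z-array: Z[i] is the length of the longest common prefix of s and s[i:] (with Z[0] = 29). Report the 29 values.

[29, 0, 0, 2, 0, 1, 0, 0, 0, 0, 2, 0, 0, 0, 0, 0, 0, 0, 0, 0, 0, 0, 1, 0, 0, 1, 0, 0, 0]

Z[0]=29
i=1: i≥r, start 0; Z[1]=0
i=2: i≥r, start 0; Z[2]=0
i=3: i≥r, start 0; Z[3]=2 scan→box=[3,5)
i=4: min(r-i=1, Z[1]=0)=0; Z[4]=0
i=5: i≥r, start 0; Z[5]=1 scan→box=[5,6)
i=6: i≥r, start 0; Z[6]=0
i=7: i≥r, start 0; Z[7]=0
i=8: i≥r, start 0; Z[8]=0
i=9: i≥r, start 0; Z[9]=0
i=10: i≥r, start 0; Z[10]=2 scan→box=[10,12)
i=11: min(r-i=1, Z[1]=0)=0; Z[11]=0
i=12: i≥r, start 0; Z[12]=0
i=13: i≥r, start 0; Z[13]=0
i=14: i≥r, start 0; Z[14]=0
i=15: i≥r, start 0; Z[15]=0
i=16: i≥r, start 0; Z[16]=0
i=17: i≥r, start 0; Z[17]=0
i=18: i≥r, start 0; Z[18]=0
i=19: i≥r, start 0; Z[19]=0
i=20: i≥r, start 0; Z[20]=0
i=21: i≥r, start 0; Z[21]=0
i=22: i≥r, start 0; Z[22]=1 scan→box=[22,23)
i=23: i≥r, start 0; Z[23]=0
i=24: i≥r, start 0; Z[24]=0
i=25: i≥r, start 0; Z[25]=1 scan→box=[25,26)
i=26: i≥r, start 0; Z[26]=0
i=27: i≥r, start 0; Z[27]=0
i=28: i≥r, start 0; Z[28]=0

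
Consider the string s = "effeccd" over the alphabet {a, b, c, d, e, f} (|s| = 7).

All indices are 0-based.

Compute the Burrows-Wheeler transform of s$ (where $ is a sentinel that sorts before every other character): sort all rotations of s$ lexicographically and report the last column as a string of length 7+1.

rank  rotation  last
    0  $effeccd  d
    1  ccd$effe  e
    2  cd$effec  c
    3  d$effecc  c
    4  eccd$eff  f
    5  effeccd$  $
    6  feccd$ef  f
    7  ffeccd$e  e

deccf$fe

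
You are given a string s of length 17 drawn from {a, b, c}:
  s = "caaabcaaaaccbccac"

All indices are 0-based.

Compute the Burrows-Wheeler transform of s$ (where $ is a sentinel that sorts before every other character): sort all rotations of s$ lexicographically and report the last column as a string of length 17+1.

cccaaaacaacab$ccba

rank  rotation            last
    0  $caaabcaaaaccbccac  c
    1  aaaaccbccac$caaabc  c
    2  aaabcaaaaccbccac$c  c
    3  aaaccbccac$caaabca  a
    4  aabcaaaaccbccac$ca  a
    5  aaccbccac$caaabcaa  a
    6  abcaaaaccbccac$caa  a
    7  ac$caaabcaaaaccbcc  c
    8  accbccac$caaabcaaa  a
    9  bcaaaaccbccac$caaa  a
   10  bccac$caaabcaaaacc  c
   11  c$caaabcaaaaccbcca  a
   12  caaaaccbccac$caaab  b
   13  caaabcaaaaccbccac$  $
   14  cac$caaabcaaaaccbc  c
   15  cbccac$caaabcaaaac  c
   16  ccac$caaabcaaaaccb  b
   17  ccbccac$caaabcaaaa  a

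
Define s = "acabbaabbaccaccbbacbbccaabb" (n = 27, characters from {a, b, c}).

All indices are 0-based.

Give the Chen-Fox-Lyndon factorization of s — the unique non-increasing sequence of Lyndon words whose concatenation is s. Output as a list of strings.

["ac", "abb", "aabbaccaccbbacbbcc", "aabb"]

emit factor 1: 'ac' (i=0, period=2)
emit factor 2: 'abb' (i=2, period=3)
emit factor 3: 'aabbaccaccbbacbbcc' (i=5, period=18)
emit factor 4: 'aabb' (i=23, period=4)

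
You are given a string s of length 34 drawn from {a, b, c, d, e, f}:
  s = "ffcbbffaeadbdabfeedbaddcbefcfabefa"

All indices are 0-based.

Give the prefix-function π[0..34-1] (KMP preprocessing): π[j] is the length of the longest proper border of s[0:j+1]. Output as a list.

[0, 1, 0, 0, 0, 1, 2, 0, 0, 0, 0, 0, 0, 0, 0, 1, 0, 0, 0, 0, 0, 0, 0, 0, 0, 0, 1, 0, 1, 0, 0, 0, 1, 0]

π[0] = 0
j=1 s[j]='f': π[1]=1 (border 'f')
j=2 s[j]='c': k: 1→0; π[2]=0 (border '')
j=3 s[j]='b': π[3]=0 (border '')
j=4 s[j]='b': π[4]=0 (border '')
j=5 s[j]='f': π[5]=1 (border 'f')
j=6 s[j]='f': π[6]=2 (border 'ff')
j=7 s[j]='a': k: 2→1→0; π[7]=0 (border '')
j=8 s[j]='e': π[8]=0 (border '')
j=9 s[j]='a': π[9]=0 (border '')
j=10 s[j]='d': π[10]=0 (border '')
j=11 s[j]='b': π[11]=0 (border '')
j=12 s[j]='d': π[12]=0 (border '')
j=13 s[j]='a': π[13]=0 (border '')
j=14 s[j]='b': π[14]=0 (border '')
j=15 s[j]='f': π[15]=1 (border 'f')
j=16 s[j]='e': k: 1→0; π[16]=0 (border '')
j=17 s[j]='e': π[17]=0 (border '')
j=18 s[j]='d': π[18]=0 (border '')
j=19 s[j]='b': π[19]=0 (border '')
j=20 s[j]='a': π[20]=0 (border '')
j=21 s[j]='d': π[21]=0 (border '')
j=22 s[j]='d': π[22]=0 (border '')
j=23 s[j]='c': π[23]=0 (border '')
j=24 s[j]='b': π[24]=0 (border '')
j=25 s[j]='e': π[25]=0 (border '')
j=26 s[j]='f': π[26]=1 (border 'f')
j=27 s[j]='c': k: 1→0; π[27]=0 (border '')
j=28 s[j]='f': π[28]=1 (border 'f')
j=29 s[j]='a': k: 1→0; π[29]=0 (border '')
j=30 s[j]='b': π[30]=0 (border '')
j=31 s[j]='e': π[31]=0 (border '')
j=32 s[j]='f': π[32]=1 (border 'f')
j=33 s[j]='a': k: 1→0; π[33]=0 (border '')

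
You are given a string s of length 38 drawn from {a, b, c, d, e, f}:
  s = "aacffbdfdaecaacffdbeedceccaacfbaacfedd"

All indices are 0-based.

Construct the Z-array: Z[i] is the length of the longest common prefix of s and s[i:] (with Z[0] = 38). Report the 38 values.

[38, 1, 0, 0, 0, 0, 0, 0, 0, 1, 0, 0, 5, 1, 0, 0, 0, 0, 0, 0, 0, 0, 0, 0, 0, 0, 4, 1, 0, 0, 0, 4, 1, 0, 0, 0, 0, 0]

Z[0]=38
i=1: outside box; Z[1]=1 extend→box=[1,2)
i=2: outside box; Z[2]=0
i=3: outside box; Z[3]=0
i=4: outside box; Z[4]=0
i=5: outside box; Z[5]=0
i=6: outside box; Z[6]=0
i=7: outside box; Z[7]=0
i=8: outside box; Z[8]=0
i=9: outside box; Z[9]=1 extend→box=[9,10)
i=10: outside box; Z[10]=0
i=11: outside box; Z[11]=0
i=12: outside box; Z[12]=5 extend→box=[12,17)
i=13: min(r-i=4, Z[1]=1)=1; Z[13]=1
i=14: min(r-i=3, Z[2]=0)=0; Z[14]=0
i=15: min(r-i=2, Z[3]=0)=0; Z[15]=0
i=16: min(r-i=1, Z[4]=0)=0; Z[16]=0
i=17: outside box; Z[17]=0
i=18: outside box; Z[18]=0
i=19: outside box; Z[19]=0
i=20: outside box; Z[20]=0
i=21: outside box; Z[21]=0
i=22: outside box; Z[22]=0
i=23: outside box; Z[23]=0
i=24: outside box; Z[24]=0
i=25: outside box; Z[25]=0
i=26: outside box; Z[26]=4 extend→box=[26,30)
i=27: min(r-i=3, Z[1]=1)=1; Z[27]=1
i=28: min(r-i=2, Z[2]=0)=0; Z[28]=0
i=29: min(r-i=1, Z[3]=0)=0; Z[29]=0
i=30: outside box; Z[30]=0
i=31: outside box; Z[31]=4 extend→box=[31,35)
i=32: min(r-i=3, Z[1]=1)=1; Z[32]=1
i=33: min(r-i=2, Z[2]=0)=0; Z[33]=0
i=34: min(r-i=1, Z[3]=0)=0; Z[34]=0
i=35: outside box; Z[35]=0
i=36: outside box; Z[36]=0
i=37: outside box; Z[37]=0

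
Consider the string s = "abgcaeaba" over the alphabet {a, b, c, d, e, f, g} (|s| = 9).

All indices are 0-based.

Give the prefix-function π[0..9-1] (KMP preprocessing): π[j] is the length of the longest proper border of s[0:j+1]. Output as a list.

π[0] = 0
j=1 s[j]='b': π[1]=0 (border '')
j=2 s[j]='g': π[2]=0 (border '')
j=3 s[j]='c': π[3]=0 (border '')
j=4 s[j]='a': π[4]=1 (border 'a')
j=5 s[j]='e': k: 1→0; π[5]=0 (border '')
j=6 s[j]='a': π[6]=1 (border 'a')
j=7 s[j]='b': π[7]=2 (border 'ab')
j=8 s[j]='a': k: 2→0; π[8]=1 (border 'a')

[0, 0, 0, 0, 1, 0, 1, 2, 1]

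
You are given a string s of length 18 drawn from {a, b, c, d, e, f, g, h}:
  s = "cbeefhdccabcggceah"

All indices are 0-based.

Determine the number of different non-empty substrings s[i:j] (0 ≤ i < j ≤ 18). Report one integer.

161

rank | idx | suffix
   0 |   9 | abcggceah
   1 |  16 | ah
   2 |  10 | bcggceah
   3 |   1 | beefhdccabcggceah
   4 |   8 | cabcggceah
   5 |   0 | cbeefhdccabcggceah
   6 |   7 | ccabcggceah
   7 |  14 | ceah
   8 |  11 | cggceah
   9 |   6 | dccabcggceah
  10 |  15 | eah
  11 |   2 | eefhdccabcggceah
  12 |   3 | efhdccabcggceah
  13 |   4 | fhdccabcggceah
  14 |  13 | gceah
  15 |  12 | ggceah
  16 |  17 | h
  17 |   5 | hdccabcggceah

SA = [9, 16, 10, 1, 8, 0, 7, 14, 11, 6, 15, 2, 3, 4, 13, 12, 17, 5]
rank  pair      lcp
   1  s[9:],s[16:]  1  'a'
   2  s[16:],s[10:]  0  ''
   3  s[10:],s[1:]  1  'b'
   4  s[1:],s[8:]  0  ''
   5  s[8:],s[0:]  1  'c'
   6  s[0:],s[7:]  1  'c'
   7  s[7:],s[14:]  1  'c'
   8  s[14:],s[11:]  1  'c'
   9  s[11:],s[6:]  0  ''
  10  s[6:],s[15:]  0  ''
  11  s[15:],s[2:]  1  'e'
  12  s[2:],s[3:]  1  'e'
  13  s[3:],s[4:]  0  ''
  14  s[4:],s[13:]  0  ''
  15  s[13:],s[12:]  1  'g'
  16  s[12:],s[17:]  0  ''
  17  s[17:],s[5:]  1  'h'

n(n+1)/2 = 18·19/2 = 171
Σ LCP = 0 + 1 + 0 + 1 + 0 + 1 + 1 + 1 + 1 + 0 + 0 + 1 + 1 + 0 + 0 + 1 + 0 + 1 = 10
distinct = 171 − 10 = 161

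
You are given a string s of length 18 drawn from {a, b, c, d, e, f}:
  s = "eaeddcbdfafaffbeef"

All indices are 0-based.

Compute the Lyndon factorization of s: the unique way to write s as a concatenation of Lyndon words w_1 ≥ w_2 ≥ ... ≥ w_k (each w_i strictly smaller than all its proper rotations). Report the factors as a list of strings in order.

["e", "aeddcbdfafaffbeef"]

emit factor 1: 'e' (i=0, period=1)
emit factor 2: 'aeddcbdfafaffbeef' (i=1, period=17)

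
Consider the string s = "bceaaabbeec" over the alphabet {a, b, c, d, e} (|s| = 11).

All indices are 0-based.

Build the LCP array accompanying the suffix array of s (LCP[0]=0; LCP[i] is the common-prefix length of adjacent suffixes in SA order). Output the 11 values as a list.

[0, 2, 1, 0, 1, 1, 0, 1, 0, 1, 1]

sorted suffixes:
  #0 SA[0]=3  'aaabbeec'
  #1 SA[1]=4  'aabbeec'
  #2 SA[2]=5  'abbeec'
  #3 SA[3]=6  'bbeec'
  #4 SA[4]=0  'bceaaabbeec'
  #5 SA[5]=7  'beec'
  #6 SA[6]=10  'c'
  #7 SA[7]=1  'ceaaabbeec'
  #8 SA[8]=2  'eaaabbeec'
  #9 SA[9]=9  'ec'
  #10 SA[10]=8  'eec'

SA = [3, 4, 5, 6, 0, 7, 10, 1, 2, 9, 8]
[i] adj suffixes → lcp
  [1] 3/4 → 2 ('aa')
  [2] 4/5 → 1 ('a')
  [3] 5/6 → 0 ('')
  [4] 6/0 → 1 ('b')
  [5] 0/7 → 1 ('b')
  [6] 7/10 → 0 ('')
  [7] 10/1 → 1 ('c')
  [8] 1/2 → 0 ('')
  [9] 2/9 → 1 ('e')
  [10] 9/8 → 1 ('e')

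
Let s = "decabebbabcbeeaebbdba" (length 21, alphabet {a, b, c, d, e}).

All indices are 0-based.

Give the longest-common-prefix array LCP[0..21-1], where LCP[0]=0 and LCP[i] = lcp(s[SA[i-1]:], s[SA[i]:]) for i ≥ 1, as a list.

rank | idx | suffix
   0 |  20 | a
   1 |   8 | abcbeeaebbdba
   2 |   3 | abebbabcbeeaebbdba
   3 |  14 | aebbdba
   4 |  19 | ba
   5 |   7 | babcbeeaebbdba
   6 |   6 | bbabcbeeaebbdba
   7 |  16 | bbdba
   8 |   9 | bcbeeaebbdba
   9 |  17 | bdba
  10 |   4 | bebbabcbeeaebbdba
  11 |  11 | beeaebbdba
  12 |   2 | cabebbabcbeeaebbdba
  13 |  10 | cbeeaebbdba
  14 |  18 | dba
  15 |   0 | decabebbabcbeeaebbdba
  16 |  13 | eaebbdba
  17 |   5 | ebbabcbeeaebbdba
  18 |  15 | ebbdba
  19 |   1 | ecabebbabcbeeaebbdba
  20 |  12 | eeaebbdba

SA = [20, 8, 3, 14, 19, 7, 6, 16, 9, 17, 4, 11, 2, 10, 18, 0, 13, 5, 15, 1, 12]
[i] adj suffixes → lcp
  [1] 20/8 → 1 ('a')
  [2] 8/3 → 2 ('ab')
  [3] 3/14 → 1 ('a')
  [4] 14/19 → 0 ('')
  [5] 19/7 → 2 ('ba')
  [6] 7/6 → 1 ('b')
  [7] 6/16 → 2 ('bb')
  [8] 16/9 → 1 ('b')
  [9] 9/17 → 1 ('b')
  [10] 17/4 → 1 ('b')
  [11] 4/11 → 2 ('be')
  [12] 11/2 → 0 ('')
  [13] 2/10 → 1 ('c')
  [14] 10/18 → 0 ('')
  [15] 18/0 → 1 ('d')
  [16] 0/13 → 0 ('')
  [17] 13/5 → 1 ('e')
  [18] 5/15 → 3 ('ebb')
  [19] 15/1 → 1 ('e')
  [20] 1/12 → 1 ('e')

[0, 1, 2, 1, 0, 2, 1, 2, 1, 1, 1, 2, 0, 1, 0, 1, 0, 1, 3, 1, 1]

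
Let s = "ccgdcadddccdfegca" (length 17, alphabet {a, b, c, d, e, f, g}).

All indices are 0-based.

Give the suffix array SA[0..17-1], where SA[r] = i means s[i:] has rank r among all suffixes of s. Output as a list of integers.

[16, 5, 15, 4, 9, 0, 10, 1, 3, 8, 7, 6, 11, 13, 12, 14, 2]

rank | idx | suffix
   0 |  16 | a
   1 |   5 | adddccdfegca
   2 |  15 | ca
   3 |   4 | cadddccdfegca
   4 |   9 | ccdfegca
   5 |   0 | ccgdcadddccdfegca
   6 |  10 | cdfegca
   7 |   1 | cgdcadddccdfegca
   8 |   3 | dcadddccdfegca
   9 |   8 | dccdfegca
  10 |   7 | ddccdfegca
  11 |   6 | dddccdfegca
  12 |  11 | dfegca
  13 |  13 | egca
  14 |  12 | fegca
  15 |  14 | gca
  16 |   2 | gdcadddccdfegca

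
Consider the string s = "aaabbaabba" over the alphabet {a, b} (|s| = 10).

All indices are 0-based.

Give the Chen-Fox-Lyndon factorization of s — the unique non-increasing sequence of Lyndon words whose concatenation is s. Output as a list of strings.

["aaabbaabb", "a"]

emit factor 1: 'aaabbaabb' (i=0, period=9)
emit factor 2: 'a' (i=9, period=1)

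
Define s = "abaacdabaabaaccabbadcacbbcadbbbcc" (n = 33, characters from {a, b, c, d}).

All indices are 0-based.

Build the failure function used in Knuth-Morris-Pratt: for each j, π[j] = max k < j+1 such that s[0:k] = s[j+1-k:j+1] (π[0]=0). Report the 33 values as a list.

[0, 0, 1, 1, 0, 0, 1, 2, 3, 4, 2, 3, 4, 5, 0, 1, 2, 0, 1, 0, 0, 1, 0, 0, 0, 0, 1, 0, 0, 0, 0, 0, 0]

π[0] = 0
j=1 s[j]='b': π[1]=0 (border '')
j=2 s[j]='a': π[2]=1 (border 'a')
j=3 s[j]='a': k: 1→0; π[3]=1 (border 'a')
j=4 s[j]='c': k: 1→0; π[4]=0 (border '')
j=5 s[j]='d': π[5]=0 (border '')
j=6 s[j]='a': π[6]=1 (border 'a')
j=7 s[j]='b': π[7]=2 (border 'ab')
j=8 s[j]='a': π[8]=3 (border 'aba')
j=9 s[j]='a': π[9]=4 (border 'abaa')
j=10 s[j]='b': k: 4→1; π[10]=2 (border 'ab')
j=11 s[j]='a': π[11]=3 (border 'aba')
j=12 s[j]='a': π[12]=4 (border 'abaa')
j=13 s[j]='c': π[13]=5 (border 'abaac')
j=14 s[j]='c': k: 5→0; π[14]=0 (border '')
j=15 s[j]='a': π[15]=1 (border 'a')
j=16 s[j]='b': π[16]=2 (border 'ab')
j=17 s[j]='b': k: 2→0; π[17]=0 (border '')
j=18 s[j]='a': π[18]=1 (border 'a')
j=19 s[j]='d': k: 1→0; π[19]=0 (border '')
j=20 s[j]='c': π[20]=0 (border '')
j=21 s[j]='a': π[21]=1 (border 'a')
j=22 s[j]='c': k: 1→0; π[22]=0 (border '')
j=23 s[j]='b': π[23]=0 (border '')
j=24 s[j]='b': π[24]=0 (border '')
j=25 s[j]='c': π[25]=0 (border '')
j=26 s[j]='a': π[26]=1 (border 'a')
j=27 s[j]='d': k: 1→0; π[27]=0 (border '')
j=28 s[j]='b': π[28]=0 (border '')
j=29 s[j]='b': π[29]=0 (border '')
j=30 s[j]='b': π[30]=0 (border '')
j=31 s[j]='c': π[31]=0 (border '')
j=32 s[j]='c': π[32]=0 (border '')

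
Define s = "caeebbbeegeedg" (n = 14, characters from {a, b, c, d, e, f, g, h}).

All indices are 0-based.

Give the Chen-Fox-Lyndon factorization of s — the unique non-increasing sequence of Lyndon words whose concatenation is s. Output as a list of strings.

["c", "aeebbbeegeedg"]

emit factor 1: 'c' (i=0, period=1)
emit factor 2: 'aeebbbeegeedg' (i=1, period=13)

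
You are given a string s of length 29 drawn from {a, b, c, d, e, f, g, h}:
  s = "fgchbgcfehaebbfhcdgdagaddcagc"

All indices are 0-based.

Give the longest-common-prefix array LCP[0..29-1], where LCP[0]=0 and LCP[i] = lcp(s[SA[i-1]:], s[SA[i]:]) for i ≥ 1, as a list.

rank→(start, suffix):
  0 → (22, 'addcagc')
  1 → (10, 'aebbfhcdgdagaddcagc')
  2 → (20, 'agaddcagc')
  3 → (26, 'agc')
  4 → (12, 'bbfhcdgdagaddcagc')
  5 → (13, 'bfhcdgdagaddcagc')
  6 → (4, 'bgcfehaebbfhcdgdagaddcagc')
  7 → (28, 'c')
  8 → (25, 'cagc')
  9 → (16, 'cdgdagaddcagc')
  10 → (6, 'cfehaebbfhcdgdagaddcagc')
  11 → (2, 'chbgcfehaebbfhcdgdagaddcagc')
  12 → (19, 'dagaddcagc')
  13 → (24, 'dcagc')
  14 → (23, 'ddcagc')
  15 → (17, 'dgdagaddcagc')
  16 → (11, 'ebbfhcdgdagaddcagc')
  17 → (8, 'ehaebbfhcdgdagaddcagc')
  18 → (7, 'fehaebbfhcdgdagaddcagc')
  19 → (0, 'fgchbgcfehaebbfhcdgdagaddcagc')
  20 → (14, 'fhcdgdagaddcagc')
  21 → (21, 'gaddcagc')
  22 → (27, 'gc')
  23 → (5, 'gcfehaebbfhcdgdagaddcagc')
  24 → (1, 'gchbgcfehaebbfhcdgdagaddcagc')
  25 → (18, 'gdagaddcagc')
  26 → (9, 'haebbfhcdgdagaddcagc')
  27 → (3, 'hbgcfehaebbfhcdgdagaddcagc')
  28 → (15, 'hcdgdagaddcagc')

SA = [22, 10, 20, 26, 12, 13, 4, 28, 25, 16, 6, 2, 19, 24, 23, 17, 11, 8, 7, 0, 14, 21, 27, 5, 1, 18, 9, 3, 15]
rank  pair      lcp
   1  s[22:],s[10:]  1  'a'
   2  s[10:],s[20:]  1  'a'
   3  s[20:],s[26:]  2  'ag'
   4  s[26:],s[12:]  0  ''
   5  s[12:],s[13:]  1  'b'
   6  s[13:],s[4:]  1  'b'
   7  s[4:],s[28:]  0  ''
   8  s[28:],s[25:]  1  'c'
   9  s[25:],s[16:]  1  'c'
  10  s[16:],s[6:]  1  'c'
  11  s[6:],s[2:]  1  'c'
  12  s[2:],s[19:]  0  ''
  13  s[19:],s[24:]  1  'd'
  14  s[24:],s[23:]  1  'd'
  15  s[23:],s[17:]  1  'd'
  16  s[17:],s[11:]  0  ''
  17  s[11:],s[8:]  1  'e'
  18  s[8:],s[7:]  0  ''
  19  s[7:],s[0:]  1  'f'
  20  s[0:],s[14:]  1  'f'
  21  s[14:],s[21:]  0  ''
  22  s[21:],s[27:]  1  'g'
  23  s[27:],s[5:]  2  'gc'
  24  s[5:],s[1:]  2  'gc'
  25  s[1:],s[18:]  1  'g'
  26  s[18:],s[9:]  0  ''
  27  s[9:],s[3:]  1  'h'
  28  s[3:],s[15:]  1  'h'

[0, 1, 1, 2, 0, 1, 1, 0, 1, 1, 1, 1, 0, 1, 1, 1, 0, 1, 0, 1, 1, 0, 1, 2, 2, 1, 0, 1, 1]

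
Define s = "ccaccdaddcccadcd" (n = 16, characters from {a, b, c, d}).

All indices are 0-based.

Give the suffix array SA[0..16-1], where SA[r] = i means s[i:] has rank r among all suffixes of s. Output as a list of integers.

[2, 12, 6, 1, 11, 0, 10, 9, 3, 14, 4, 15, 5, 8, 13, 7]

rank→(start, suffix):
  0 → (2, 'accdaddcccadcd')
  1 → (12, 'adcd')
  2 → (6, 'addcccadcd')
  3 → (1, 'caccdaddcccadcd')
  4 → (11, 'cadcd')
  5 → (0, 'ccaccdaddcccadcd')
  6 → (10, 'ccadcd')
  7 → (9, 'cccadcd')
  8 → (3, 'ccdaddcccadcd')
  9 → (14, 'cd')
  10 → (4, 'cdaddcccadcd')
  11 → (15, 'd')
  12 → (5, 'daddcccadcd')
  13 → (8, 'dcccadcd')
  14 → (13, 'dcd')
  15 → (7, 'ddcccadcd')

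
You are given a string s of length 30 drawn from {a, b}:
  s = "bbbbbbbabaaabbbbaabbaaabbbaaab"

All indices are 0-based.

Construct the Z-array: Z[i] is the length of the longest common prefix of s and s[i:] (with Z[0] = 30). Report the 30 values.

Z[0]=30
i=1: outside box; Z[1]=6 grow→box=[1,7)
i=2: min(r-i=5, Z[1]=6)=5; Z[2]=5
i=3: min(r-i=4, Z[2]=5)=4; Z[3]=4
i=4: min(r-i=3, Z[3]=4)=3; Z[4]=3
i=5: min(r-i=2, Z[4]=3)=2; Z[5]=2
i=6: min(r-i=1, Z[5]=2)=1; Z[6]=1
i=7: outside box; Z[7]=0
i=8: outside box; Z[8]=1 grow→box=[8,9)
i=9: outside box; Z[9]=0
i=10: outside box; Z[10]=0
i=11: outside box; Z[11]=0
i=12: outside box; Z[12]=4 grow→box=[12,16)
i=13: min(r-i=3, Z[1]=6)=3; Z[13]=3
i=14: min(r-i=2, Z[2]=5)=2; Z[14]=2
i=15: min(r-i=1, Z[3]=4)=1; Z[15]=1
i=16: outside box; Z[16]=0
i=17: outside box; Z[17]=0
i=18: outside box; Z[18]=2 grow→box=[18,20)
i=19: min(r-i=1, Z[1]=6)=1; Z[19]=1
i=20: outside box; Z[20]=0
i=21: outside box; Z[21]=0
i=22: outside box; Z[22]=0
i=23: outside box; Z[23]=3 grow→box=[23,26)
i=24: min(r-i=2, Z[1]=6)=2; Z[24]=2
i=25: min(r-i=1, Z[2]=5)=1; Z[25]=1
i=26: outside box; Z[26]=0
i=27: outside box; Z[27]=0
i=28: outside box; Z[28]=0
i=29: outside box; Z[29]=1 grow→box=[29,30)

[30, 6, 5, 4, 3, 2, 1, 0, 1, 0, 0, 0, 4, 3, 2, 1, 0, 0, 2, 1, 0, 0, 0, 3, 2, 1, 0, 0, 0, 1]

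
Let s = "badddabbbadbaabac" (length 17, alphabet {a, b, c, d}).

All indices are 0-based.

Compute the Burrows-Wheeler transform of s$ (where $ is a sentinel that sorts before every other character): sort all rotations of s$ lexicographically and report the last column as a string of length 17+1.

cbadbbbdab$baadada

rank  rotation            last
    0  $badddabbbadbaabac  c
    1  aabac$badddabbbadb  b
    2  abac$badddabbbadba  a
    3  abbbadbaabac$baddd  d
    4  ac$badddabbbadbaab  b
    5  adbaabac$badddabbb  b
    6  adddabbbadbaabac$b  b
    7  baabac$badddabbbad  d
    8  bac$badddabbbadbaa  a
    9  badbaabac$badddabb  b
   10  badddabbbadbaabac$  $
   11  bbadbaabac$badddab  b
   12  bbbadbaabac$baddda  a
   13  c$badddabbbadbaaba  a
   14  dabbbadbaabac$badd  d
   15  dbaabac$badddabbba  a
   16  ddabbbadbaabac$bad  d
   17  dddabbbadbaabac$ba  a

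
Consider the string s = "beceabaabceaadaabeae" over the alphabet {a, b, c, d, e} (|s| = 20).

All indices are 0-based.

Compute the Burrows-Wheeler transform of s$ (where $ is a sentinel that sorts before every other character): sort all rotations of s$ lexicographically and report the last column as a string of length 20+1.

rank  rotation               last
    0  $beceabaabceaadaabeae  e
    1  aabceaadaabeae$beceab  b
    2  aabeae$beceabaabceaad  d
    3  aadaabeae$beceabaabce  e
    4  abaabceaadaabeae$bece  e
    5  abceaadaabeae$beceaba  a
    6  abeae$beceabaabceaada  a
    7  adaabeae$beceabaabcea  a
    8  ae$beceabaabceaadaabe  e
    9  baabceaadaabeae$becea  a
   10  bceaadaabeae$beceabaa  a
   11  beae$beceabaabceaadaa  a
   12  beceabaabceaadaabeae$  $
   13  ceaadaabeae$beceabaab  b
   14  ceabaabceaadaabeae$be  e
   15  daabeae$beceabaabceaa  a
   16  e$beceabaabceaadaabea  a
   17  eaadaabeae$beceabaabc  c
   18  eabaabceaadaabeae$bec  c
   19  eae$beceabaabceaadaab  b
   20  eceabaabceaadaabeae$b  b

ebdeeaaaeaaa$beaaccbb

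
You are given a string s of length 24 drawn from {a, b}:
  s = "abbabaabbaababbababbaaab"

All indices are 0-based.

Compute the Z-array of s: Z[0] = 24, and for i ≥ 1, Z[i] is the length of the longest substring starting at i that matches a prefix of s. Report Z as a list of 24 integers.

[24, 0, 0, 2, 0, 1, 4, 0, 0, 1, 2, 0, 6, 0, 0, 2, 0, 4, 0, 0, 1, 1, 2, 0]

Z[0]=24
i=1: i≥r, start 0; Z[1]=0
i=2: i≥r, start 0; Z[2]=0
i=3: i≥r, start 0; Z[3]=2 extend→box=[3,5)
i=4: min(r-i=1, Z[1]=0)=0; Z[4]=0
i=5: i≥r, start 0; Z[5]=1 extend→box=[5,6)
i=6: i≥r, start 0; Z[6]=4 extend→box=[6,10)
i=7: min(r-i=3, Z[1]=0)=0; Z[7]=0
i=8: min(r-i=2, Z[2]=0)=0; Z[8]=0
i=9: min(r-i=1, Z[3]=2)=1; Z[9]=1
i=10: i≥r, start 0; Z[10]=2 extend→box=[10,12)
i=11: min(r-i=1, Z[1]=0)=0; Z[11]=0
i=12: i≥r, start 0; Z[12]=6 extend→box=[12,18)
i=13: min(r-i=5, Z[1]=0)=0; Z[13]=0
i=14: min(r-i=4, Z[2]=0)=0; Z[14]=0
i=15: min(r-i=3, Z[3]=2)=2; Z[15]=2
i=16: min(r-i=2, Z[4]=0)=0; Z[16]=0
i=17: min(r-i=1, Z[5]=1)=1; Z[17]=4 extend→box=[17,21)
i=18: min(r-i=3, Z[1]=0)=0; Z[18]=0
i=19: min(r-i=2, Z[2]=0)=0; Z[19]=0
i=20: min(r-i=1, Z[3]=2)=1; Z[20]=1
i=21: i≥r, start 0; Z[21]=1 extend→box=[21,22)
i=22: i≥r, start 0; Z[22]=2 extend→box=[22,24)
i=23: min(r-i=1, Z[1]=0)=0; Z[23]=0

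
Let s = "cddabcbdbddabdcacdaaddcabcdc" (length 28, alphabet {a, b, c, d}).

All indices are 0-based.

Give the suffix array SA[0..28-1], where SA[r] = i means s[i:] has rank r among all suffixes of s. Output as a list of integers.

[18, 3, 23, 11, 15, 19, 4, 24, 6, 12, 8, 27, 22, 14, 5, 16, 25, 0, 17, 2, 10, 7, 26, 21, 13, 1, 9, 20]

sorted suffixes:
  #0 SA[0]=18  'aaddcabcdc'
  #1 SA[1]=3  'abcbdbddabdcacdaaddcabcdc'
  #2 SA[2]=23  'abcdc'
  #3 SA[3]=11  'abdcacdaaddcabcdc'
  #4 SA[4]=15  'acdaaddcabcdc'
  #5 SA[5]=19  'addcabcdc'
  #6 SA[6]=4  'bcbdbddabdcacdaaddcabcdc'
  #7 SA[7]=24  'bcdc'
  #8 SA[8]=6  'bdbddabdcacdaaddcabcdc'
  #9 SA[9]=12  'bdcacdaaddcabcdc'
  #10 SA[10]=8  'bddabdcacdaaddcabcdc'
  #11 SA[11]=27  'c'
  #12 SA[12]=22  'cabcdc'
  #13 SA[13]=14  'cacdaaddcabcdc'
  #14 SA[14]=5  'cbdbddabdcacdaaddcabcdc'
  #15 SA[15]=16  'cdaaddcabcdc'
  #16 SA[16]=25  'cdc'
  #17 SA[17]=0  'cddabcbdbddabdcacdaaddcabcdc'
  #18 SA[18]=17  'daaddcabcdc'
  #19 SA[19]=2  'dabcbdbddabdcacdaaddcabcdc'
  #20 SA[20]=10  'dabdcacdaaddcabcdc'
  #21 SA[21]=7  'dbddabdcacdaaddcabcdc'
  #22 SA[22]=26  'dc'
  #23 SA[23]=21  'dcabcdc'
  #24 SA[24]=13  'dcacdaaddcabcdc'
  #25 SA[25]=1  'ddabcbdbddabdcacdaaddcabcdc'
  #26 SA[26]=9  'ddabdcacdaaddcabcdc'
  #27 SA[27]=20  'ddcabcdc'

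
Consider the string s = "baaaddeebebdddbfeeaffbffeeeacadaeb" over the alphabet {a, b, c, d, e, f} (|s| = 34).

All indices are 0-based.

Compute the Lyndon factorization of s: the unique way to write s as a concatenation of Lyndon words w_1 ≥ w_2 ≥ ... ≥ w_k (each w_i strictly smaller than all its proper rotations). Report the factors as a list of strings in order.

["b", "aaaddeebebdddbfeeaffbffeeeacadaeb"]

emit factor 1: 'b' (i=0, period=1)
emit factor 2: 'aaaddeebebdddbfeeaffbffeeeacadaeb' (i=1, period=33)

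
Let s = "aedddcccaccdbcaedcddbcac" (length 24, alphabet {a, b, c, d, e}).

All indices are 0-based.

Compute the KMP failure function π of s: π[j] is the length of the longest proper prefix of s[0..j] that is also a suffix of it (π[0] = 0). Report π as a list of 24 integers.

[0, 0, 0, 0, 0, 0, 0, 0, 1, 0, 0, 0, 0, 0, 1, 2, 3, 0, 0, 0, 0, 0, 1, 0]

π[0] = 0
j=1 s[j]='e': π[1]=0 (border '')
j=2 s[j]='d': π[2]=0 (border '')
j=3 s[j]='d': π[3]=0 (border '')
j=4 s[j]='d': π[4]=0 (border '')
j=5 s[j]='c': π[5]=0 (border '')
j=6 s[j]='c': π[6]=0 (border '')
j=7 s[j]='c': π[7]=0 (border '')
j=8 s[j]='a': π[8]=1 (border 'a')
j=9 s[j]='c': k: 1→0; π[9]=0 (border '')
j=10 s[j]='c': π[10]=0 (border '')
j=11 s[j]='d': π[11]=0 (border '')
j=12 s[j]='b': π[12]=0 (border '')
j=13 s[j]='c': π[13]=0 (border '')
j=14 s[j]='a': π[14]=1 (border 'a')
j=15 s[j]='e': π[15]=2 (border 'ae')
j=16 s[j]='d': π[16]=3 (border 'aed')
j=17 s[j]='c': k: 3→0; π[17]=0 (border '')
j=18 s[j]='d': π[18]=0 (border '')
j=19 s[j]='d': π[19]=0 (border '')
j=20 s[j]='b': π[20]=0 (border '')
j=21 s[j]='c': π[21]=0 (border '')
j=22 s[j]='a': π[22]=1 (border 'a')
j=23 s[j]='c': k: 1→0; π[23]=0 (border '')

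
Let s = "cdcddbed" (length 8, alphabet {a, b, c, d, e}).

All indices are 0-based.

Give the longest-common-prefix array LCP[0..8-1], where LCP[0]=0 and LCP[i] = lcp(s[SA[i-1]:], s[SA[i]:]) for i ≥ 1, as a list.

[0, 0, 2, 0, 1, 1, 1, 0]

rank | idx | suffix
   0 |   5 | bed
   1 |   0 | cdcddbed
   2 |   2 | cddbed
   3 |   7 | d
   4 |   4 | dbed
   5 |   1 | dcddbed
   6 |   3 | ddbed
   7 |   6 | ed

SA = [5, 0, 2, 7, 4, 1, 3, 6]
[i] adj suffixes → lcp
  [1] 5/0 → 0 ('')
  [2] 0/2 → 2 ('cd')
  [3] 2/7 → 0 ('')
  [4] 7/4 → 1 ('d')
  [5] 4/1 → 1 ('d')
  [6] 1/3 → 1 ('d')
  [7] 3/6 → 0 ('')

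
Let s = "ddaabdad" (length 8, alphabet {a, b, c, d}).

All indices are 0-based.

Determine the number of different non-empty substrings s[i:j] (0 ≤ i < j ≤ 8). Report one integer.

rank | idx | suffix
   0 |   2 | aabdad
   1 |   3 | abdad
   2 |   6 | ad
   3 |   4 | bdad
   4 |   7 | d
   5 |   1 | daabdad
   6 |   5 | dad
   7 |   0 | ddaabdad

SA = [2, 3, 6, 4, 7, 1, 5, 0]
[i] adj suffixes → lcp
  [1] 2/3 → 1 ('a')
  [2] 3/6 → 1 ('a')
  [3] 6/4 → 0 ('')
  [4] 4/7 → 0 ('')
  [5] 7/1 → 1 ('d')
  [6] 1/5 → 2 ('da')
  [7] 5/0 → 1 ('d')

n(n+1)/2 = 8·9/2 = 36
Σ LCP = 0 + 1 + 1 + 0 + 0 + 1 + 2 + 1 = 6
distinct = 36 − 6 = 30

30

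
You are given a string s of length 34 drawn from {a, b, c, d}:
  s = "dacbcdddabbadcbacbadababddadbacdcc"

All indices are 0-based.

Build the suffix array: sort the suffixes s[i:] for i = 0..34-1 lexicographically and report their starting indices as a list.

rank→(start, suffix):
  0 → (20, 'ababddadbacdcc')
  1 → (8, 'abbadcbacbadababddadbacdcc')
  2 → (22, 'abddadbacdcc')
  3 → (15, 'acbadababddadbacdcc')
  4 → (1, 'acbcdddabbadcbacbadababddadbacdcc')
  5 → (29, 'acdcc')
  6 → (18, 'adababddadbacdcc')
  7 → (26, 'adbacdcc')
  8 → (11, 'adcbacbadababddadbacdcc')
  9 → (21, 'babddadbacdcc')
  10 → (14, 'bacbadababddadbacdcc')
  11 → (28, 'bacdcc')
  12 → (17, 'badababddadbacdcc')
  13 → (10, 'badcbacbadababddadbacdcc')
  14 → (9, 'bbadcbacbadababddadbacdcc')
  15 → (3, 'bcdddabbadcbacbadababddadbacdcc')
  16 → (23, 'bddadbacdcc')
  17 → (33, 'c')
  18 → (13, 'cbacbadababddadbacdcc')
  19 → (16, 'cbadababddadbacdcc')
  20 → (2, 'cbcdddabbadcbacbadababddadbacdcc')
  21 → (32, 'cc')
  22 → (30, 'cdcc')
  23 → (4, 'cdddabbadcbacbadababddadbacdcc')
  24 → (19, 'dababddadbacdcc')
  25 → (7, 'dabbadcbacbadababddadbacdcc')
  26 → (0, 'dacbcdddabbadcbacbadababddadbacdcc')
  27 → (25, 'dadbacdcc')
  28 → (27, 'dbacdcc')
  29 → (12, 'dcbacbadababddadbacdcc')
  30 → (31, 'dcc')
  31 → (6, 'ddabbadcbacbadababddadbacdcc')
  32 → (24, 'ddadbacdcc')
  33 → (5, 'dddabbadcbacbadababddadbacdcc')

[20, 8, 22, 15, 1, 29, 18, 26, 11, 21, 14, 28, 17, 10, 9, 3, 23, 33, 13, 16, 2, 32, 30, 4, 19, 7, 0, 25, 27, 12, 31, 6, 24, 5]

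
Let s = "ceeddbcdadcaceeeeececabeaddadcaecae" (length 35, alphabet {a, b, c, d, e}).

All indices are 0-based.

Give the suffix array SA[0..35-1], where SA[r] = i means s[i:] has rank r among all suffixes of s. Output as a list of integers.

rank→(start, suffix):
  0 → (21, 'abeaddadcaecae')
  1 → (11, 'aceeeeececabeaddadcaecae')
  2 → (8, 'adcaceeeeececabeaddadcaecae')
  3 → (27, 'adcaecae')
  4 → (24, 'addadcaecae')
  5 → (33, 'ae')
  6 → (30, 'aecae')
  7 → (5, 'bcdadcaceeeeececabeaddadcaecae')
  8 → (22, 'beaddadcaecae')
  9 → (20, 'cabeaddadcaecae')
  10 → (10, 'caceeeeececabeaddadcaecae')
  11 → (32, 'cae')
  12 → (29, 'caecae')
  13 → (6, 'cdadcaceeeeececabeaddadcaecae')
  14 → (18, 'cecabeaddadcaecae')
  15 → (0, 'ceeddbcdadcaceeeeececabeaddadcaecae')
  16 → (12, 'ceeeeececabeaddadcaecae')
  17 → (7, 'dadcaceeeeececabeaddadcaecae')
  18 → (26, 'dadcaecae')
  19 → (4, 'dbcdadcaceeeeececabeaddadcaecae')
  20 → (9, 'dcaceeeeececabeaddadcaecae')
  21 → (28, 'dcaecae')
  22 → (25, 'ddadcaecae')
  23 → (3, 'ddbcdadcaceeeeececabeaddadcaecae')
  24 → (34, 'e')
  25 → (23, 'eaddadcaecae')
  26 → (19, 'ecabeaddadcaecae')
  27 → (31, 'ecae')
  28 → (17, 'ececabeaddadcaecae')
  29 → (2, 'eddbcdadcaceeeeececabeaddadcaecae')
  30 → (16, 'eececabeaddadcaecae')
  31 → (1, 'eeddbcdadcaceeeeececabeaddadcaecae')
  32 → (15, 'eeececabeaddadcaecae')
  33 → (14, 'eeeececabeaddadcaecae')
  34 → (13, 'eeeeececabeaddadcaecae')

[21, 11, 8, 27, 24, 33, 30, 5, 22, 20, 10, 32, 29, 6, 18, 0, 12, 7, 26, 4, 9, 28, 25, 3, 34, 23, 19, 31, 17, 2, 16, 1, 15, 14, 13]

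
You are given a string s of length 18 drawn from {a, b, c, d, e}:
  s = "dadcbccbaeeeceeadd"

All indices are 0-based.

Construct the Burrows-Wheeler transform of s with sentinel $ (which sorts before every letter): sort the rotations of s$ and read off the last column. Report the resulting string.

rank  rotation             last
    0  $dadcbccbaeeeceeadd  d
    1  adcbccbaeeeceeadd$d  d
    2  add$dadcbccbaeeecee  e
    3  aeeeceeadd$dadcbccb  b
    4  baeeeceeadd$dadcbcc  c
    5  bccbaeeeceeadd$dadc  c
    6  cbaeeeceeadd$dadcbc  c
    7  cbccbaeeeceeadd$dad  d
    8  ccbaeeeceeadd$dadcb  b
    9  ceeadd$dadcbccbaeee  e
   10  d$dadcbccbaeeeceead  d
   11  dadcbccbaeeeceeadd$  $
   12  dcbccbaeeeceeadd$da  a
   13  dd$dadcbccbaeeeceea  a
   14  eadd$dadcbccbaeeece  e
   15  eceeadd$dadcbccbaee  e
   16  eeadd$dadcbccbaeeec  c
   17  eeceeadd$dadcbccbae  e
   18  eeeceeadd$dadcbccba  a

ddebcccdbed$aaeecea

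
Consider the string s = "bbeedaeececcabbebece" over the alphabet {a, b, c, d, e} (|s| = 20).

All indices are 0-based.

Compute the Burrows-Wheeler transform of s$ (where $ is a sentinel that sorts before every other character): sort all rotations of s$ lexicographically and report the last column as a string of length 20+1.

rank  rotation               last
    0  $bbeedaeececcabbebece  e
    1  abbebece$bbeedaeececc  c
    2  aeececcabbebece$bbeed  d
    3  bbebece$bbeedaeececca  a
    4  bbeedaeececcabbebece$  $
    5  bebece$bbeedaeececcab  b
    6  bece$bbeedaeececcabbe  e
    7  beedaeececcabbebece$b  b
    8  cabbebece$bbeedaeecec  c
    9  ccabbebece$bbeedaeece  e
   10  ce$bbeedaeececcabbebe  e
   11  ceccabbebece$bbeedaee  e
   12  daeececcabbebece$bbee  e
   13  e$bbeedaeececcabbebec  c
   14  ebece$bbeedaeececcabb  b
   15  eccabbebece$bbeedaeec  c
   16  ece$bbeedaeececcabbeb  b
   17  ececcabbebece$bbeedae  e
   18  edaeececcabbebece$bbe  e
   19  eececcabbebece$bbeeda  a
   20  eedaeececcabbebece$bb  b

ecda$bebceeeecbcbeeab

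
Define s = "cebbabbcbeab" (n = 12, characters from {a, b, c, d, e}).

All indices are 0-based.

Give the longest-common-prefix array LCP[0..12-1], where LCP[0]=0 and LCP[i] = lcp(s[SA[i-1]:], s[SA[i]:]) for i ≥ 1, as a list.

[0, 2, 0, 1, 1, 2, 1, 1, 0, 1, 0, 1]

rank | idx | suffix
   0 |  10 | ab
   1 |   4 | abbcbeab
   2 |  11 | b
   3 |   3 | babbcbeab
   4 |   2 | bbabbcbeab
   5 |   5 | bbcbeab
   6 |   6 | bcbeab
   7 |   8 | beab
   8 |   7 | cbeab
   9 |   0 | cebbabbcbeab
  10 |   9 | eab
  11 |   1 | ebbabbcbeab

SA = [10, 4, 11, 3, 2, 5, 6, 8, 7, 0, 9, 1]
[i] adj suffixes → lcp
  [1] 10/4 → 2 ('ab')
  [2] 4/11 → 0 ('')
  [3] 11/3 → 1 ('b')
  [4] 3/2 → 1 ('b')
  [5] 2/5 → 2 ('bb')
  [6] 5/6 → 1 ('b')
  [7] 6/8 → 1 ('b')
  [8] 8/7 → 0 ('')
  [9] 7/0 → 1 ('c')
  [10] 0/9 → 0 ('')
  [11] 9/1 → 1 ('e')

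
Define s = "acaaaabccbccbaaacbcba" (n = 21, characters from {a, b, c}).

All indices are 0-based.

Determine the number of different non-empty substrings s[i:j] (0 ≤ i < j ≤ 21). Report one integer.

194

rank→(start, suffix):
  0 → (20, 'a')
  1 → (2, 'aaaabccbccbaaacbcba')
  2 → (3, 'aaabccbccbaaacbcba')
  3 → (13, 'aaacbcba')
  4 → (4, 'aabccbccbaaacbcba')
  5 → (14, 'aacbcba')
  6 → (5, 'abccbccbaaacbcba')
  7 → (0, 'acaaaabccbccbaaacbcba')
  8 → (15, 'acbcba')
  9 → (19, 'ba')
  10 → (12, 'baaacbcba')
  11 → (17, 'bcba')
  12 → (9, 'bccbaaacbcba')
  13 → (6, 'bccbccbaaacbcba')
  14 → (1, 'caaaabccbccbaaacbcba')
  15 → (18, 'cba')
  16 → (11, 'cbaaacbcba')
  17 → (16, 'cbcba')
  18 → (8, 'cbccbaaacbcba')
  19 → (10, 'ccbaaacbcba')
  20 → (7, 'ccbccbaaacbcba')

SA = [20, 2, 3, 13, 4, 14, 5, 0, 15, 19, 12, 17, 9, 6, 1, 18, 11, 16, 8, 10, 7]
[i] adj suffixes → lcp
  [1] 20/2 → 1 ('a')
  [2] 2/3 → 3 ('aaa')
  [3] 3/13 → 3 ('aaa')
  [4] 13/4 → 2 ('aa')
  [5] 4/14 → 2 ('aa')
  [6] 14/5 → 1 ('a')
  [7] 5/0 → 1 ('a')
  [8] 0/15 → 2 ('ac')
  [9] 15/19 → 0 ('')
  [10] 19/12 → 2 ('ba')
  [11] 12/17 → 1 ('b')
  [12] 17/9 → 2 ('bc')
  [13] 9/6 → 4 ('bccb')
  [14] 6/1 → 0 ('')
  [15] 1/18 → 1 ('c')
  [16] 18/11 → 3 ('cba')
  [17] 11/16 → 2 ('cb')
  [18] 16/8 → 3 ('cbc')
  [19] 8/10 → 1 ('c')
  [20] 10/7 → 3 ('ccb')

n(n+1)/2 = 21·22/2 = 231
Σ LCP = 0 + 1 + 3 + 3 + 2 + 2 + 1 + 1 + 2 + 0 + 2 + 1 + 2 + 4 + 0 + 1 + 3 + 2 + 3 + 1 + 3 = 37
distinct = 231 − 37 = 194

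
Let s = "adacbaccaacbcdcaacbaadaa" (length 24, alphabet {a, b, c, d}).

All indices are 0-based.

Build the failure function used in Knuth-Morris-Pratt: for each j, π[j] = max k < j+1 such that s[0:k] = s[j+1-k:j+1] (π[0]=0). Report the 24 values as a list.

π[0] = 0
j=1 s[j]='d': π[1]=0 (border '')
j=2 s[j]='a': π[2]=1 (border 'a')
j=3 s[j]='c': k: 1→0; π[3]=0 (border '')
j=4 s[j]='b': π[4]=0 (border '')
j=5 s[j]='a': π[5]=1 (border 'a')
j=6 s[j]='c': k: 1→0; π[6]=0 (border '')
j=7 s[j]='c': π[7]=0 (border '')
j=8 s[j]='a': π[8]=1 (border 'a')
j=9 s[j]='a': k: 1→0; π[9]=1 (border 'a')
j=10 s[j]='c': k: 1→0; π[10]=0 (border '')
j=11 s[j]='b': π[11]=0 (border '')
j=12 s[j]='c': π[12]=0 (border '')
j=13 s[j]='d': π[13]=0 (border '')
j=14 s[j]='c': π[14]=0 (border '')
j=15 s[j]='a': π[15]=1 (border 'a')
j=16 s[j]='a': k: 1→0; π[16]=1 (border 'a')
j=17 s[j]='c': k: 1→0; π[17]=0 (border '')
j=18 s[j]='b': π[18]=0 (border '')
j=19 s[j]='a': π[19]=1 (border 'a')
j=20 s[j]='a': k: 1→0; π[20]=1 (border 'a')
j=21 s[j]='d': π[21]=2 (border 'ad')
j=22 s[j]='a': π[22]=3 (border 'ada')
j=23 s[j]='a': k: 3→1→0; π[23]=1 (border 'a')

[0, 0, 1, 0, 0, 1, 0, 0, 1, 1, 0, 0, 0, 0, 0, 1, 1, 0, 0, 1, 1, 2, 3, 1]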